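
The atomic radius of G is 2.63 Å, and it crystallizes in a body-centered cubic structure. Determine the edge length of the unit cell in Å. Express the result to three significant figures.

6.07 Å

In a BCC lattice, atoms touch along the body diagonal, so √3·a = 4r.
a = 4r/√3 = 4 × 2.63 / 1.7321 = 6.07 Å.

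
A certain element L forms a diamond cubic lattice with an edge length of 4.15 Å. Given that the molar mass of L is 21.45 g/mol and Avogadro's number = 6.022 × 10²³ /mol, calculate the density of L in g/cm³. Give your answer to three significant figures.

3.99 g/cm³

A diamond cubic unit cell contains Z = 8 atoms.
Cell volume: a³ = (4.15 Å)³ = (4.150 × 10^-8 cm)³ = 7.147 × 10^-23 cm³.
ρ = Z·M/(N_A·a³) = 8 × 21.45 / (6.022 × 10²³ × 7.147 × 10^-23) = 3.987 g/cm³.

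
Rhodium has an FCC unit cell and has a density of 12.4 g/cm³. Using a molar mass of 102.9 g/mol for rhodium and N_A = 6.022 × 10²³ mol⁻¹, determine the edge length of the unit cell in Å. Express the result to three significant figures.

With Z = 4 atoms per FCC cell, a³ = Z·M/(N_A·ρ) = 4 × 102.9 / (6.022 × 10²³ × 12.40 g/cm³) = 5.512 × 10^-23 cm³.
a = (5.512 × 10^-23)^(1/3) = 3.806 × 10^-8 cm = 3.81 Å.

3.81 Å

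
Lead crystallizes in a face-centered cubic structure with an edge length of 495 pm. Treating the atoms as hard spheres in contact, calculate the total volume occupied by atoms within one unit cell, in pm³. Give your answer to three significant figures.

In an FCC lattice atoms touch along the face diagonal, so √2·a = 4r, so r = 0.3536a = 175.0 pm.
V_atoms = Z × (4/3)πr³ = 4 × (4/3)π × (175.0)³ = 8.98 × 10^7 pm³.

8.98 × 10^7 pm³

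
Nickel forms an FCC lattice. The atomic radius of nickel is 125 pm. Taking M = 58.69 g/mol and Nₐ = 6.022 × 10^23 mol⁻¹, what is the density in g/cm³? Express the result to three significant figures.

8.82 g/cm³

In an FCC lattice, atoms touch along the face diagonal, so √2·a = 4r, giving a = 353.6 pm = 3.536 × 10^-8 cm.
With Z = 4, ρ = Z·M/(N_A·a³) = 4 × 58.69 / (6.022 × 10²³ × 4.419 × 10^-23) = 8.821 g/cm³.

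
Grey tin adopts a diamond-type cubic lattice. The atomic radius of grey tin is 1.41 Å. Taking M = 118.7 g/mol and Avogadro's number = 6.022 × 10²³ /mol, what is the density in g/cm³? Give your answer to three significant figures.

In a diamond cubic lattice, nearest neighbors lie along the body diagonal with √3·a = 8r, giving a = 6.513 Å = 6.513 × 10^-8 cm.
With Z = 8, ρ = Z·M/(N_A·a³) = 8 × 118.7 / (6.022 × 10²³ × 2.762 × 10^-22) = 5.709 g/cm³.

5.71 g/cm³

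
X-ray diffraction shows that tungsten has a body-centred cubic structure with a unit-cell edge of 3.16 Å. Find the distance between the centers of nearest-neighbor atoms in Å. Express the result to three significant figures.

2.74 Å

In a BCC structure, atoms touch along the body diagonal, so √3·a = 4r; the nearest-neighbor distance equals 2r = 0.8660·a.
d = 0.8660 × 3.16 = 2.74 Å.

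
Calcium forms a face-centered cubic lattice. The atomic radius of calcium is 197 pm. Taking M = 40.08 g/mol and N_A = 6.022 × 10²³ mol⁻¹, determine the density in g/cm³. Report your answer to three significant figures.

1.54 g/cm³

In an FCC lattice, atoms touch along the face diagonal, so √2·a = 4r, giving a = 557.2 pm = 5.572 × 10^-8 cm.
With Z = 4, ρ = Z·M/(N_A·a³) = 4 × 40.08 / (6.022 × 10²³ × 1.730 × 10^-22) = 1.539 g/cm³.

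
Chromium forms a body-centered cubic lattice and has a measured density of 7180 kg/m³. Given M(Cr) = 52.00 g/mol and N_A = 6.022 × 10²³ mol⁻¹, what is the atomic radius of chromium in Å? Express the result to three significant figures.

For a BCC cell (Z = 2), a³ = Z·M/(N_A·ρ) = 2 × 52.00 / (6.022 × 10²³ × 7.180) = 2.405 × 10^-23 cm³, so a = 2.887 × 10^-8 cm = 2.887 Å.
Atoms touch along the body diagonal, so √3·a = 4r, so r = 0.4330 × a = 1.25 Å.

1.25 Å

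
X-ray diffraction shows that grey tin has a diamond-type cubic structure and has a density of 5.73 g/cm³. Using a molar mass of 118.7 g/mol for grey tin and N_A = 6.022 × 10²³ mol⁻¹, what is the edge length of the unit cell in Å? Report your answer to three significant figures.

With Z = 8 atoms per diamond cubic cell, a³ = Z·M/(N_A·ρ) = 8 × 118.7 / (6.022 × 10²³ × 5.730 g/cm³) = 2.752 × 10^-22 cm³.
a = (2.752 × 10^-22)^(1/3) = 6.505 × 10^-8 cm = 6.50 Å.

6.50 Å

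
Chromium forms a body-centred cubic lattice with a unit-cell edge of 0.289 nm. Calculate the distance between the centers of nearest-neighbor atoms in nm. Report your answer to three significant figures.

0.250 nm

In a BCC structure, atoms touch along the body diagonal, so √3·a = 4r; the nearest-neighbor distance equals 2r = 0.8660·a.
d = 0.8660 × 0.289 = 0.250 nm.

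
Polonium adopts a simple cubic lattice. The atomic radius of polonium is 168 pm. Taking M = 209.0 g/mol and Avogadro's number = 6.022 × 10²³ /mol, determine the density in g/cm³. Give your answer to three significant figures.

In a simple cubic lattice, atoms touch along the cell edge, so a = 2r, giving a = 336.0 pm = 3.360 × 10^-8 cm.
With Z = 1, ρ = Z·M/(N_A·a³) = 1 × 209.0 / (6.022 × 10²³ × 3.793 × 10^-23) = 9.149 g/cm³.

9.15 g/cm³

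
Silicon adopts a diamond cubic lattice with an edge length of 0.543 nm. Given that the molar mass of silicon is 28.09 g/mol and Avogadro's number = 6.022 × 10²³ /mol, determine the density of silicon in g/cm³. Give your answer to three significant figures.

2.33 g/cm³

A diamond cubic unit cell contains Z = 8 atoms.
Cell volume: a³ = (0.543 nm)³ = (5.430 × 10^-8 cm)³ = 1.601 × 10^-22 cm³.
ρ = Z·M/(N_A·a³) = 8 × 28.09 / (6.022 × 10²³ × 1.601 × 10^-22) = 2.331 g/cm³.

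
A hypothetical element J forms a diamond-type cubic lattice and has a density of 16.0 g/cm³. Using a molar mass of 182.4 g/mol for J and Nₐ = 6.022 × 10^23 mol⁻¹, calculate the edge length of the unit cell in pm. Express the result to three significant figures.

With Z = 8 atoms per diamond cubic cell, a³ = Z·M/(N_A·ρ) = 8 × 182.4 / (6.022 × 10²³ × 16.00 g/cm³) = 1.514 × 10^-22 cm³.
a = (1.514 × 10^-22)^(1/3) = 5.330 × 10^-8 cm = 533 pm.

533 pm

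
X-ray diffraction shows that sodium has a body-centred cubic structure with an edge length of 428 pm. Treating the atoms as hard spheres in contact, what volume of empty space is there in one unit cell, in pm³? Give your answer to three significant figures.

In a BCC lattice atoms touch along the body diagonal, so √3·a = 4r, so r = 0.4330a = 185.3 pm.
V_cell = a³ = 7.840 × 10^7 pm³; V_atoms = 2 × (4/3)πr³ = 5.333 × 10^7 pm³.
Empty space = 7.840 × 10^7 − 5.333 × 10^7 = 2.51 × 10^7 pm³.

2.51 × 10^7 pm³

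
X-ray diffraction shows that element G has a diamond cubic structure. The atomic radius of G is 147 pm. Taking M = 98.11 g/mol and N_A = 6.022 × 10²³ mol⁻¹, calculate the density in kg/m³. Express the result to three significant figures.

In a diamond cubic lattice, nearest neighbors lie along the body diagonal with √3·a = 8r, giving a = 679.0 pm = 6.790 × 10^-8 cm.
With Z = 8, ρ = Z·M/(N_A·a³) = 8 × 98.11 / (6.022 × 10²³ × 3.130 × 10^-22) = 4.164 g/cm³ = 4160 kg/m³.

4160 kg/m³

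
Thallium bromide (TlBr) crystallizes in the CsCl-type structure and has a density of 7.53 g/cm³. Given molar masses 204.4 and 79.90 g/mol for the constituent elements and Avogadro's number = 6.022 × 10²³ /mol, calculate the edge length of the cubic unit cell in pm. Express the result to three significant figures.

397 pm

M(TlBr) = 284.3 g/mol; Z = 1 formula unit per cell.
a³ = Z·M/(N_A·ρ) = 1 × 284.3 / (6.022 × 10²³ × 7.53) = 6.270 × 10^-23 cm³, so a = 3.973 × 10^-8 cm = 397 pm.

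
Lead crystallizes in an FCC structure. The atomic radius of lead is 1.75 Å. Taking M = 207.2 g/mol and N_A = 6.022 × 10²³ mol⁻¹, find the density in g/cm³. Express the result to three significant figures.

11.3 g/cm³

In an FCC lattice, atoms touch along the face diagonal, so √2·a = 4r, giving a = 4.950 Å = 4.950 × 10^-8 cm.
With Z = 4, ρ = Z·M/(N_A·a³) = 4 × 207.2 / (6.022 × 10²³ × 1.213 × 10^-22) = 11.35 g/cm³.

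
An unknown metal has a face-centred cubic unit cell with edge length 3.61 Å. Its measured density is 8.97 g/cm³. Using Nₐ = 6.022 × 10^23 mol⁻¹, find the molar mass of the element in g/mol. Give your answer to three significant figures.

63.5 g/mol

An FCC cell has Z = 4 atoms; a = 3.610 × 10^-8 cm.
M = ρ·N_A·a³/Z = 8.97 × 6.022 × 10²³ × 4.705 × 10^-23 / 4 = 63.5 g/mol.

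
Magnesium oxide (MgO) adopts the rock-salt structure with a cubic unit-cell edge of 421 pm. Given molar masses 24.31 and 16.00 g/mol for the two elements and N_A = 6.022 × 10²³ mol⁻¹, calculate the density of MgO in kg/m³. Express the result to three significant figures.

3590 kg/m³

The rock-salt structure contains Z = 4 formula units per cell; M(MgO) = 24.31 + 16.00 = 40.31 g/mol.
a³ = (4.210 × 10^-8 cm)³ = 7.462 × 10^-23 cm³.
ρ = 4 × 40.31 / (6.022 × 10²³ × 7.462 × 10^-23) = 3.588 g/cm³ = 3590 kg/m³.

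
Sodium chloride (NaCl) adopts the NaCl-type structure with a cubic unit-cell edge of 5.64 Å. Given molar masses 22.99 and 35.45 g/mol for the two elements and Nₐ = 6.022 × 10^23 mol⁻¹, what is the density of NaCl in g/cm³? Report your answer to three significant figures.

2.16 g/cm³

The NaCl-type structure contains Z = 4 formula units per cell; M(NaCl) = 22.99 + 35.45 = 58.44 g/mol.
a³ = (5.640 × 10^-8 cm)³ = 1.794 × 10^-22 cm³.
ρ = 4 × 58.44 / (6.022 × 10²³ × 1.794 × 10^-22) = 2.164 g/cm³.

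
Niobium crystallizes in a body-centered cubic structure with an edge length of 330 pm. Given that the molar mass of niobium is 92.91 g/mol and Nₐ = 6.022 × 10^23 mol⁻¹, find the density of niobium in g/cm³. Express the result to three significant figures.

A BCC unit cell contains Z = 2 atoms.
Cell volume: a³ = (330 pm)³ = (3.300 × 10^-8 cm)³ = 3.594 × 10^-23 cm³.
ρ = Z·M/(N_A·a³) = 2 × 92.91 / (6.022 × 10²³ × 3.594 × 10^-23) = 8.586 g/cm³.

8.59 g/cm³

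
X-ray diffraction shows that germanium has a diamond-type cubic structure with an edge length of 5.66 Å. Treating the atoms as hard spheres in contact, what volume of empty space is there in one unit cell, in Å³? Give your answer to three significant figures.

In a diamond cubic lattice nearest neighbors lie along the body diagonal with √3·a = 8r, so r = 0.2165a = 1.225 Å.
V_cell = a³ = 181.3 Å³; V_atoms = 8 × (4/3)πr³ = 61.67 Å³.
Empty space = 181.3 − 61.67 = 120 Å³.

120 Å³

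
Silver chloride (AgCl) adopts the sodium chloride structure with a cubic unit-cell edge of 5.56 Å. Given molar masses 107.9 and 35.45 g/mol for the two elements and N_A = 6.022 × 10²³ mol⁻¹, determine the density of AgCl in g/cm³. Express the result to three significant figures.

The sodium chloride structure contains Z = 4 formula units per cell; M(AgCl) = 107.9 + 35.45 = 143.35 g/mol.
a³ = (5.560 × 10^-8 cm)³ = 1.719 × 10^-22 cm³.
ρ = 4 × 143.35 / (6.022 × 10²³ × 1.719 × 10^-22) = 5.540 g/cm³.

5.54 g/cm³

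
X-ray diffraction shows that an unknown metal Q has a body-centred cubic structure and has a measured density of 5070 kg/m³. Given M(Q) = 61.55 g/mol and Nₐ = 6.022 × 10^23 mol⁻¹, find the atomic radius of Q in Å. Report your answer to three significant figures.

1.48 Å

For a BCC cell (Z = 2), a³ = Z·M/(N_A·ρ) = 2 × 61.55 / (6.022 × 10²³ × 5.070) = 4.032 × 10^-23 cm³, so a = 3.429 × 10^-8 cm = 3.429 Å.
Atoms touch along the body diagonal, so √3·a = 4r, so r = 0.4330 × a = 1.48 Å.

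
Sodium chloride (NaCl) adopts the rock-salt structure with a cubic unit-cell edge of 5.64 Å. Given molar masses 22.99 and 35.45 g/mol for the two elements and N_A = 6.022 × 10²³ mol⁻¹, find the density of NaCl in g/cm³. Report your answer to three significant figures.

The rock-salt structure contains Z = 4 formula units per cell; M(NaCl) = 22.99 + 35.45 = 58.44 g/mol.
a³ = (5.640 × 10^-8 cm)³ = 1.794 × 10^-22 cm³.
ρ = 4 × 58.44 / (6.022 × 10²³ × 1.794 × 10^-22) = 2.164 g/cm³.

2.16 g/cm³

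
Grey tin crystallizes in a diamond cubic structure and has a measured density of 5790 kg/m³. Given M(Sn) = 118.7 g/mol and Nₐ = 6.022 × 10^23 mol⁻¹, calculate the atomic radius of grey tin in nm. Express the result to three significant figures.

0.140 nm

For a diamond cubic cell (Z = 8), a³ = Z·M/(N_A·ρ) = 8 × 118.7 / (6.022 × 10²³ × 5.790) = 2.723 × 10^-22 cm³, so a = 6.482 × 10^-8 cm = 0.6482 nm.
Nearest neighbors lie along the body diagonal with √3·a = 8r, so r = 0.2165 × a = 0.140 nm.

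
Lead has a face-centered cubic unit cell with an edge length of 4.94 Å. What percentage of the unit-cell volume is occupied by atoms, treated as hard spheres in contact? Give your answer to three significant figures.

In an FCC lattice atoms touch along the face diagonal, so √2·a = 4r, so r = 0.3536a = 1.747 Å.
Packing fraction = Z·(4/3)πr³ / a³ = 4 × (4/3)π × (1.747)³ / (4.94)³ = 0.7405 = 74.0%.

74.0%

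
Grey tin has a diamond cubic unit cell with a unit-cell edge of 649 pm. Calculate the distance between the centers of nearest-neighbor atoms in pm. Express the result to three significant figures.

281 pm

In a diamond cubic structure, nearest neighbors lie along the body diagonal with √3·a = 8r; the nearest-neighbor distance equals 2r = 0.4330·a.
d = 0.4330 × 649 = 281 pm.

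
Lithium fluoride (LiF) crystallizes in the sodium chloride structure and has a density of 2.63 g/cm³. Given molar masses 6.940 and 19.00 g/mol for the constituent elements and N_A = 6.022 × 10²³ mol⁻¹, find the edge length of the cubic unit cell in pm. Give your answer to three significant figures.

403 pm

M(LiF) = 25.94 g/mol; Z = 4 formula units per cell.
a³ = Z·M/(N_A·ρ) = 4 × 25.94 / (6.022 × 10²³ × 2.63) = 6.551 × 10^-23 cm³, so a = 4.031 × 10^-8 cm = 403 pm.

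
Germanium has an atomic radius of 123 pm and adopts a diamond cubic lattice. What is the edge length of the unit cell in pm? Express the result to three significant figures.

568 pm

In a diamond cubic lattice, nearest neighbors lie along the body diagonal with √3·a = 8r.
a = 8r/√3 = 8 × 123 / 1.7321 = 568 pm.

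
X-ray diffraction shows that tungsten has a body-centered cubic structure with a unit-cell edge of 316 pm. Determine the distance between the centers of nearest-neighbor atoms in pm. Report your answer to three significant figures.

274 pm

In a BCC structure, atoms touch along the body diagonal, so √3·a = 4r; the nearest-neighbor distance equals 2r = 0.8660·a.
d = 0.8660 × 316 = 274 pm.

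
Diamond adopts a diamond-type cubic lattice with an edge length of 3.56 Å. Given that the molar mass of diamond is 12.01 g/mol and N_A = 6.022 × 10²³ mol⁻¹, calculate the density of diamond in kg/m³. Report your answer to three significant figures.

A diamond cubic unit cell contains Z = 8 atoms.
Cell volume: a³ = (3.56 Å)³ = (3.560 × 10^-8 cm)³ = 4.512 × 10^-23 cm³.
ρ = Z·M/(N_A·a³) = 8 × 12.01 / (6.022 × 10²³ × 4.512 × 10^-23) = 3.536 g/cm³ = 3540 kg/m³.

3540 kg/m³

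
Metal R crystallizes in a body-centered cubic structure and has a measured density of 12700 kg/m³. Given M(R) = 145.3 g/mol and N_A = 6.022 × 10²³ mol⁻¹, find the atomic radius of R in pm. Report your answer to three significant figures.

For a BCC cell (Z = 2), a³ = Z·M/(N_A·ρ) = 2 × 145.3 / (6.022 × 10²³ × 12.70) = 3.800 × 10^-23 cm³, so a = 3.362 × 10^-8 cm = 336.2 pm.
Atoms touch along the body diagonal, so √3·a = 4r, so r = 0.4330 × a = 146 pm.

146 pm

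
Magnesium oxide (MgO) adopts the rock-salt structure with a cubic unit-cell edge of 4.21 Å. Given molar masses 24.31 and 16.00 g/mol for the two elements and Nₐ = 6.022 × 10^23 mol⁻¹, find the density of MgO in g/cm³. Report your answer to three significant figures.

The rock-salt structure contains Z = 4 formula units per cell; M(MgO) = 24.31 + 16.00 = 40.31 g/mol.
a³ = (4.210 × 10^-8 cm)³ = 7.462 × 10^-23 cm³.
ρ = 4 × 40.31 / (6.022 × 10²³ × 7.462 × 10^-23) = 3.588 g/cm³.

3.59 g/cm³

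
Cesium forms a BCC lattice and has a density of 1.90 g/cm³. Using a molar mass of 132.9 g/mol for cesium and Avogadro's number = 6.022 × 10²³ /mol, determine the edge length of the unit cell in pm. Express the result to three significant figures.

615 pm

With Z = 2 atoms per BCC cell, a³ = Z·M/(N_A·ρ) = 2 × 132.9 / (6.022 × 10²³ × 1.900 g/cm³) = 2.323 × 10^-22 cm³.
a = (2.323 × 10^-22)^(1/3) = 6.147 × 10^-8 cm = 615 pm.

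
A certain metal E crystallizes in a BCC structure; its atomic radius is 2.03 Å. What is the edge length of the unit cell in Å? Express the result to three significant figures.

In a BCC lattice, atoms touch along the body diagonal, so √3·a = 4r.
a = 4r/√3 = 4 × 2.03 / 1.7321 = 4.69 Å.

4.69 Å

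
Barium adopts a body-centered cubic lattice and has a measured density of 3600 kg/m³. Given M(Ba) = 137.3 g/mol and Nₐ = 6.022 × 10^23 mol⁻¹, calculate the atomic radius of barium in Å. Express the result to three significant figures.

2.17 Å

For a BCC cell (Z = 2), a³ = Z·M/(N_A·ρ) = 2 × 137.3 / (6.022 × 10²³ × 3.600) = 1.267 × 10^-22 cm³, so a = 5.022 × 10^-8 cm = 5.022 Å.
Atoms touch along the body diagonal, so √3·a = 4r, so r = 0.4330 × a = 2.17 Å.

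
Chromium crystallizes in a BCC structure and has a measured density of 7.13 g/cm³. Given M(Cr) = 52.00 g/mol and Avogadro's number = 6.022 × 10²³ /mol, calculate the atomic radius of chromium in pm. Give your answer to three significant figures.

125 pm

For a BCC cell (Z = 2), a³ = Z·M/(N_A·ρ) = 2 × 52.00 / (6.022 × 10²³ × 7.130) = 2.422 × 10^-23 cm³, so a = 2.893 × 10^-8 cm = 289.3 pm.
Atoms touch along the body diagonal, so √3·a = 4r, so r = 0.4330 × a = 125 pm.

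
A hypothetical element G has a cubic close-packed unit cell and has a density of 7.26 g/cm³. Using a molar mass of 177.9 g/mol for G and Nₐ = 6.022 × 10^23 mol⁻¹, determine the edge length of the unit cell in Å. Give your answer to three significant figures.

5.46 Å

With Z = 4 atoms per FCC cell, a³ = Z·M/(N_A·ρ) = 4 × 177.9 / (6.022 × 10²³ × 7.260 g/cm³) = 1.628 × 10^-22 cm³.
a = (1.628 × 10^-22)^(1/3) = 5.460 × 10^-8 cm = 5.46 Å.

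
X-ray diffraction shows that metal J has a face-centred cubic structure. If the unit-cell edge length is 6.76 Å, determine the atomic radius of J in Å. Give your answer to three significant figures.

In an FCC lattice, atoms touch along the face diagonal, so √2·a = 4r.
r = √2·a/4 = 1.4142 × 6.76 / 4 = 2.39 Å.

2.39 Å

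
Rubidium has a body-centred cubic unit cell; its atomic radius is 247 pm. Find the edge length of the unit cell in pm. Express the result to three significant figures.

570 pm

In a BCC lattice, atoms touch along the body diagonal, so √3·a = 4r.
a = 4r/√3 = 4 × 247 / 1.7321 = 570 pm.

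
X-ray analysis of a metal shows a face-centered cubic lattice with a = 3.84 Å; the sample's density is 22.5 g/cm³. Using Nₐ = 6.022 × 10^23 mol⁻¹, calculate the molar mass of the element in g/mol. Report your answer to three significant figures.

An FCC cell has Z = 4 atoms; a = 3.840 × 10^-8 cm.
M = ρ·N_A·a³/Z = 22.5 × 6.022 × 10²³ × 5.662 × 10^-23 / 4 = 192 g/mol.

192 g/mol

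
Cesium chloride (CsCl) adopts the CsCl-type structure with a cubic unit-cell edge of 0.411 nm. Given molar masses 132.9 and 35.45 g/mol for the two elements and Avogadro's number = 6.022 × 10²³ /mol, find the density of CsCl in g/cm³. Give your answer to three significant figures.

4.03 g/cm³

The CsCl-type structure contains Z = 1 formula unit per cell; M(CsCl) = 132.9 + 35.45 = 168.35 g/mol.
a³ = (4.110 × 10^-8 cm)³ = 6.943 × 10^-23 cm³.
ρ = 1 × 168.35 / (6.022 × 10²³ × 6.943 × 10^-23) = 4.027 g/cm³.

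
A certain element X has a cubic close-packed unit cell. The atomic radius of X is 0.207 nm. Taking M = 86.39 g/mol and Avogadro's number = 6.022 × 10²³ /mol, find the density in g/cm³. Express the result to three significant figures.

2.86 g/cm³

In an FCC lattice, atoms touch along the face diagonal, so √2·a = 4r, giving a = 0.5855 nm = 5.855 × 10^-8 cm.
With Z = 4, ρ = Z·M/(N_A·a³) = 4 × 86.39 / (6.022 × 10²³ × 2.007 × 10^-22) = 2.859 g/cm³.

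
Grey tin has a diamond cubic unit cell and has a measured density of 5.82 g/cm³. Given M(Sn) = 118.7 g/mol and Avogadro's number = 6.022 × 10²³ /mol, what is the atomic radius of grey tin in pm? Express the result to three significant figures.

For a diamond cubic cell (Z = 8), a³ = Z·M/(N_A·ρ) = 8 × 118.7 / (6.022 × 10²³ × 5.820) = 2.709 × 10^-22 cm³, so a = 6.471 × 10^-8 cm = 647.1 pm.
Nearest neighbors lie along the body diagonal with √3·a = 8r, so r = 0.2165 × a = 140 pm.

140 pm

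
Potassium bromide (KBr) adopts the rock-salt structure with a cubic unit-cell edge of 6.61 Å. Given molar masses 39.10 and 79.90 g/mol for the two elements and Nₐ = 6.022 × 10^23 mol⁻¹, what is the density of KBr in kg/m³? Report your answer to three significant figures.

2740 kg/m³

The rock-salt structure contains Z = 4 formula units per cell; M(KBr) = 39.10 + 79.90 = 119.0 g/mol.
a³ = (6.610 × 10^-8 cm)³ = 2.888 × 10^-22 cm³.
ρ = 4 × 119.0 / (6.022 × 10²³ × 2.888 × 10^-22) = 2.737 g/cm³ = 2740 kg/m³.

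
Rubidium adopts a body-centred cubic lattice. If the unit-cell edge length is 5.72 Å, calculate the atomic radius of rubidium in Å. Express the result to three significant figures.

2.48 Å

In a BCC lattice, atoms touch along the body diagonal, so √3·a = 4r.
r = √3·a/4 = 1.7321 × 5.72 / 4 = 2.48 Å.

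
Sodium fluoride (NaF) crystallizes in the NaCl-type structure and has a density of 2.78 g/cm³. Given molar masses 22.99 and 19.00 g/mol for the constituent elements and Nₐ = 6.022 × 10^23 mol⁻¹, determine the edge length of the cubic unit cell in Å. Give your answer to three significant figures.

4.65 Å

M(NaF) = 41.99 g/mol; Z = 4 formula units per cell.
a³ = Z·M/(N_A·ρ) = 4 × 41.99 / (6.022 × 10²³ × 2.78) = 1.003 × 10^-22 cm³, so a = 4.647 × 10^-8 cm = 4.65 Å.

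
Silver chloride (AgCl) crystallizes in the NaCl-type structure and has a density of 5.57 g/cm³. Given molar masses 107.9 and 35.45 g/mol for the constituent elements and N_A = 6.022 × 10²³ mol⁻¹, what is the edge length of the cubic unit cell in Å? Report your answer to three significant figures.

M(AgCl) = 143.35 g/mol; Z = 4 formula units per cell.
a³ = Z·M/(N_A·ρ) = 4 × 143.35 / (6.022 × 10²³ × 5.57) = 1.709 × 10^-22 cm³, so a = 5.550 × 10^-8 cm = 5.55 Å.

5.55 Å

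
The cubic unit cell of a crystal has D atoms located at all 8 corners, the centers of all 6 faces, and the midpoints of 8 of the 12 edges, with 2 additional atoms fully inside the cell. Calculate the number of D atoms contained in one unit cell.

8

Corner atoms are shared by 8 cells (1/8 each), face atoms by 2 (1/2 each), edge atoms by 4 (1/4 each), interior atoms are unshared.
Net atoms = 8 × 1/8 + 6 × 1/2 + 8 × 1/4 + 2 = 1 + 3 + 2 + 2 = 8.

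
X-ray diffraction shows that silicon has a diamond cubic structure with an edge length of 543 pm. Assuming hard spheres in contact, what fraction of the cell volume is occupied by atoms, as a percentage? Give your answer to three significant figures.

In a diamond cubic lattice nearest neighbors lie along the body diagonal with √3·a = 8r, so r = 0.2165a = 117.6 pm.
Packing fraction = Z·(4/3)πr³ / a³ = 8 × (4/3)π × (117.6)³ / (543)³ = 0.3401 = 34.0%.

34.0%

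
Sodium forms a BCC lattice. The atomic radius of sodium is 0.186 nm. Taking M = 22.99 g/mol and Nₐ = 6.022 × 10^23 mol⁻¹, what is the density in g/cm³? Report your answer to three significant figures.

0.963 g/cm³

In a BCC lattice, atoms touch along the body diagonal, so √3·a = 4r, giving a = 0.4295 nm = 4.295 × 10^-8 cm.
With Z = 2, ρ = Z·M/(N_A·a³) = 2 × 22.99 / (6.022 × 10²³ × 7.926 × 10^-23) = 0.9634 g/cm³.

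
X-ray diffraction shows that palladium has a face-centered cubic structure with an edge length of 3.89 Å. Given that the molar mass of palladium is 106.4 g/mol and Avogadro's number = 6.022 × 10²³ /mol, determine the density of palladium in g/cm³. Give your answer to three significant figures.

An FCC unit cell contains Z = 4 atoms.
Cell volume: a³ = (3.89 Å)³ = (3.890 × 10^-8 cm)³ = 5.886 × 10^-23 cm³.
ρ = Z·M/(N_A·a³) = 4 × 106.4 / (6.022 × 10²³ × 5.886 × 10^-23) = 12.01 g/cm³.

12.0 g/cm³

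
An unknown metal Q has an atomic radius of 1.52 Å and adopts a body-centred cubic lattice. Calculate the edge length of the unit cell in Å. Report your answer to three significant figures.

In a BCC lattice, atoms touch along the body diagonal, so √3·a = 4r.
a = 4r/√3 = 4 × 1.52 / 1.7321 = 3.51 Å.

3.51 Å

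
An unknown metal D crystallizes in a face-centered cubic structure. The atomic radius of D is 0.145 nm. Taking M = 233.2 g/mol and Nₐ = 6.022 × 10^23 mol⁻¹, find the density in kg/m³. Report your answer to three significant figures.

In an FCC lattice, atoms touch along the face diagonal, so √2·a = 4r, giving a = 0.4101 nm = 4.101 × 10^-8 cm.
With Z = 4, ρ = Z·M/(N_A·a³) = 4 × 233.2 / (6.022 × 10²³ × 6.898 × 10^-23) = 22.45 g/cm³ = 22500 kg/m³.

22500 kg/m³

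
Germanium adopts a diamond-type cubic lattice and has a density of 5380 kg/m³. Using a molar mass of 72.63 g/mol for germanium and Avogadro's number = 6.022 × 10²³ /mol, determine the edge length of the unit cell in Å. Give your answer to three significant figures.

5.64 Å

With Z = 8 atoms per diamond cubic cell, a³ = Z·M/(N_A·ρ) = 8 × 72.63 / (6.022 × 10²³ × 5.380 g/cm³) = 1.793 × 10^-22 cm³.
a = (1.793 × 10^-22)^(1/3) = 5.639 × 10^-8 cm = 5.64 Å.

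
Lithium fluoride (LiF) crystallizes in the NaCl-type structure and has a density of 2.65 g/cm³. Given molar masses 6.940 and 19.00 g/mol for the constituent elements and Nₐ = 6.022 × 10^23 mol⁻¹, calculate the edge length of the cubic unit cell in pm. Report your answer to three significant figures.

M(LiF) = 25.94 g/mol; Z = 4 formula units per cell.
a³ = Z·M/(N_A·ρ) = 4 × 25.94 / (6.022 × 10²³ × 2.65) = 6.502 × 10^-23 cm³, so a = 4.021 × 10^-8 cm = 402 pm.

402 pm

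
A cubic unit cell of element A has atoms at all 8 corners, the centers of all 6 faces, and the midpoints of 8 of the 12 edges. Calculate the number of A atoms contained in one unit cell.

Corner atoms are shared by 8 cells (1/8 each), face atoms by 2 (1/2 each), edge atoms by 4 (1/4 each).
Net atoms = 8 × 1/8 + 6 × 1/2 + 8 × 1/4 = 1 + 3 + 2 = 6.

6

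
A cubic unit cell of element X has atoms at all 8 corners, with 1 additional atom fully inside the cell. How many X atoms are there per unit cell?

Corner atoms are shared by 8 cells (1/8 each), interior atoms are unshared.
Net atoms = 8 × 1/8 + 1 = 1 + 1 = 2.

2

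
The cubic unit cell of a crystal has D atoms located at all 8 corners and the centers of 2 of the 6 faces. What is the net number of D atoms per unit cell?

2

Corner atoms are shared by 8 cells (1/8 each), face atoms by 2 (1/2 each).
Net atoms = 8 × 1/8 + 2 × 1/2 = 1 + 1 = 2.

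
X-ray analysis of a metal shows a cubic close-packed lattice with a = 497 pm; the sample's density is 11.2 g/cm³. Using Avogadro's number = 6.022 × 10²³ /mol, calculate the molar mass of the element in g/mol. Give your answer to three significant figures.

207 g/mol

An FCC cell has Z = 4 atoms; a = 4.970 × 10^-8 cm.
M = ρ·N_A·a³/Z = 11.2 × 6.022 × 10²³ × 1.228 × 10^-22 / 4 = 207 g/mol.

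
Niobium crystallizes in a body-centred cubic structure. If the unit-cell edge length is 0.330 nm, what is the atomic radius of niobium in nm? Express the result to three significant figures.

0.143 nm

In a BCC lattice, atoms touch along the body diagonal, so √3·a = 4r.
r = √3·a/4 = 1.7321 × 0.330 / 4 = 0.143 nm.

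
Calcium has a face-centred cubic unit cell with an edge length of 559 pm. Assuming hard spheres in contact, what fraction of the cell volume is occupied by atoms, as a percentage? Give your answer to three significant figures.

In an FCC lattice atoms touch along the face diagonal, so √2·a = 4r, so r = 0.3536a = 197.6 pm.
Packing fraction = Z·(4/3)πr³ / a³ = 4 × (4/3)π × (197.6)³ / (559)³ = 0.7405 = 74.0%.

74.0%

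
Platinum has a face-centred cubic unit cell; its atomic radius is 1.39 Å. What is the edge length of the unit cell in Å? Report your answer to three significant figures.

In an FCC lattice, atoms touch along the face diagonal, so √2·a = 4r.
a = 4r/√2 = 4 × 1.39 / 1.4142 = 3.93 Å.

3.93 Å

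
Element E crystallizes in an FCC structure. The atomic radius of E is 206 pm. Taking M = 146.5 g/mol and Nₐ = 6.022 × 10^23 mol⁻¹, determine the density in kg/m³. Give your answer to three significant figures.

In an FCC lattice, atoms touch along the face diagonal, so √2·a = 4r, giving a = 582.7 pm = 5.827 × 10^-8 cm.
With Z = 4, ρ = Z·M/(N_A·a³) = 4 × 146.5 / (6.022 × 10²³ × 1.978 × 10^-22) = 4.919 g/cm³ = 4920 kg/m³.

4920 kg/m³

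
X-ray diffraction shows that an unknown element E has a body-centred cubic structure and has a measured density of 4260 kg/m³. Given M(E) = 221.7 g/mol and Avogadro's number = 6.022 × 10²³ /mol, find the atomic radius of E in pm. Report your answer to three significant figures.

241 pm

For a BCC cell (Z = 2), a³ = Z·M/(N_A·ρ) = 2 × 221.7 / (6.022 × 10²³ × 4.260) = 1.728 × 10^-22 cm³, so a = 5.570 × 10^-8 cm = 557.0 pm.
Atoms touch along the body diagonal, so √3·a = 4r, so r = 0.4330 × a = 241 pm.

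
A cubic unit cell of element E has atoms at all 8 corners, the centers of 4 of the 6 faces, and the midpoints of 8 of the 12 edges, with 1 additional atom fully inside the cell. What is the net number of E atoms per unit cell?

Corner atoms are shared by 8 cells (1/8 each), face atoms by 2 (1/2 each), edge atoms by 4 (1/4 each), interior atoms are unshared.
Net atoms = 8 × 1/8 + 4 × 1/2 + 8 × 1/4 + 1 = 1 + 2 + 2 + 1 = 6.

6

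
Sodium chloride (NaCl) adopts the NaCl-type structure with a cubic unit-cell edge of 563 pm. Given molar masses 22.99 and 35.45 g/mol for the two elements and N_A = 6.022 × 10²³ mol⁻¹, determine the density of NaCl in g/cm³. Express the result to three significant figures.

2.18 g/cm³

The NaCl-type structure contains Z = 4 formula units per cell; M(NaCl) = 22.99 + 35.45 = 58.44 g/mol.
a³ = (5.630 × 10^-8 cm)³ = 1.785 × 10^-22 cm³.
ρ = 4 × 58.44 / (6.022 × 10²³ × 1.785 × 10^-22) = 2.175 g/cm³.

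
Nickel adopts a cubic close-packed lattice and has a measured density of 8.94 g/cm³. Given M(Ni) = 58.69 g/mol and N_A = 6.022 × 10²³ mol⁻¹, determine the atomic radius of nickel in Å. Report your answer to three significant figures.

For an FCC cell (Z = 4), a³ = Z·M/(N_A·ρ) = 4 × 58.69 / (6.022 × 10²³ × 8.940) = 4.361 × 10^-23 cm³, so a = 3.520 × 10^-8 cm = 3.520 Å.
Atoms touch along the face diagonal, so √2·a = 4r, so r = 0.3536 × a = 1.24 Å.

1.24 Å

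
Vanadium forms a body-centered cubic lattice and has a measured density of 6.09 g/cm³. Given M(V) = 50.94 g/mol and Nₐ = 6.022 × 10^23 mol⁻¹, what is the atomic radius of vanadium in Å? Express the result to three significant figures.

1.31 Å

For a BCC cell (Z = 2), a³ = Z·M/(N_A·ρ) = 2 × 50.94 / (6.022 × 10²³ × 6.090) = 2.778 × 10^-23 cm³, so a = 3.029 × 10^-8 cm = 3.029 Å.
Atoms touch along the body diagonal, so √3·a = 4r, so r = 0.4330 × a = 1.31 Å.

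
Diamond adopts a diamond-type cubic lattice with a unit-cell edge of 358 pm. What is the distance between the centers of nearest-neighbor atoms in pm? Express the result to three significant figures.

In a diamond cubic structure, nearest neighbors lie along the body diagonal with √3·a = 8r; the nearest-neighbor distance equals 2r = 0.4330·a.
d = 0.4330 × 358 = 155 pm.

155 pm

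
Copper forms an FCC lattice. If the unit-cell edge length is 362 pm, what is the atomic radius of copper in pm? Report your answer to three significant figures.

128 pm

In an FCC lattice, atoms touch along the face diagonal, so √2·a = 4r.
r = √2·a/4 = 1.4142 × 362 / 4 = 128 pm.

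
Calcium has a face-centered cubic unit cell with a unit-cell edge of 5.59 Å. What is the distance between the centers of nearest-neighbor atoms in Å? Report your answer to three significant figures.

In an FCC structure, atoms touch along the face diagonal, so √2·a = 4r; the nearest-neighbor distance equals 2r = 0.7071·a.
d = 0.7071 × 5.59 = 3.95 Å.

3.95 Å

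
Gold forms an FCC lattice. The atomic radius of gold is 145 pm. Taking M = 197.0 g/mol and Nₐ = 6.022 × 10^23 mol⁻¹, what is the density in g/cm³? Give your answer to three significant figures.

19.0 g/cm³

In an FCC lattice, atoms touch along the face diagonal, so √2·a = 4r, giving a = 410.1 pm = 4.101 × 10^-8 cm.
With Z = 4, ρ = Z·M/(N_A·a³) = 4 × 197.0 / (6.022 × 10²³ × 6.898 × 10^-23) = 18.97 g/cm³.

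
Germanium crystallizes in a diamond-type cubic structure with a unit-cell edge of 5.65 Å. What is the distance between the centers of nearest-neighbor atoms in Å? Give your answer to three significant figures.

2.45 Å

In a diamond cubic structure, nearest neighbors lie along the body diagonal with √3·a = 8r; the nearest-neighbor distance equals 2r = 0.4330·a.
d = 0.4330 × 5.65 = 2.45 Å.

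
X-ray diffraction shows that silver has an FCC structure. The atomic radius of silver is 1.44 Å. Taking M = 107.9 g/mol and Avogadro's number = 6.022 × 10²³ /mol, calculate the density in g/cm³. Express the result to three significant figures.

In an FCC lattice, atoms touch along the face diagonal, so √2·a = 4r, giving a = 4.073 Å = 4.073 × 10^-8 cm.
With Z = 4, ρ = Z·M/(N_A·a³) = 4 × 107.9 / (6.022 × 10²³ × 6.757 × 10^-23) = 10.61 g/cm³.

10.6 g/cm³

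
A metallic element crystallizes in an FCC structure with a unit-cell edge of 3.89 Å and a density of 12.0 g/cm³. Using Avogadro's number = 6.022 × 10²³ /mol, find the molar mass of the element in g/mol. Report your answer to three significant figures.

106 g/mol

An FCC cell has Z = 4 atoms; a = 3.890 × 10^-8 cm.
M = ρ·N_A·a³/Z = 12.0 × 6.022 × 10²³ × 5.886 × 10^-23 / 4 = 106 g/mol.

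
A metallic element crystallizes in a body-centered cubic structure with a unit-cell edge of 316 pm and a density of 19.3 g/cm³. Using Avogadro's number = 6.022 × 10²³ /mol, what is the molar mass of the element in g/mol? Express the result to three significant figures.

A BCC cell has Z = 2 atoms; a = 3.160 × 10^-8 cm.
M = ρ·N_A·a³/Z = 19.3 × 6.022 × 10²³ × 3.155 × 10^-23 / 2 = 183 g/mol.

183 g/mol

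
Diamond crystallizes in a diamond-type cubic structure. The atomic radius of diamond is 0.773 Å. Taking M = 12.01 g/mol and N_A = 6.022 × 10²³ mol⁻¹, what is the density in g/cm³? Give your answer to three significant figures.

In a diamond cubic lattice, nearest neighbors lie along the body diagonal with √3·a = 8r, giving a = 3.570 Å = 3.570 × 10^-8 cm.
With Z = 8, ρ = Z·M/(N_A·a³) = 8 × 12.01 / (6.022 × 10²³ × 4.551 × 10^-23) = 3.506 g/cm³.

3.51 g/cm³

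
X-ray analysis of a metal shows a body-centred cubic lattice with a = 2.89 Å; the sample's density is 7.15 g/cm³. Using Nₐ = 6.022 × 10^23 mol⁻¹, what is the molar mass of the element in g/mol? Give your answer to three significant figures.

52.0 g/mol

A BCC cell has Z = 2 atoms; a = 2.890 × 10^-8 cm.
M = ρ·N_A·a³/Z = 7.15 × 6.022 × 10²³ × 2.414 × 10^-23 / 2 = 52.0 g/mol.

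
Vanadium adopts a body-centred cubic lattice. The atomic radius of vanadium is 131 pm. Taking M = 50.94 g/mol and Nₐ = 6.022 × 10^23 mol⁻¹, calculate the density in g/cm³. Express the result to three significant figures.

In a BCC lattice, atoms touch along the body diagonal, so √3·a = 4r, giving a = 302.5 pm = 3.025 × 10^-8 cm.
With Z = 2, ρ = Z·M/(N_A·a³) = 2 × 50.94 / (6.022 × 10²³ × 2.769 × 10^-23) = 6.110 g/cm³.

6.11 g/cm³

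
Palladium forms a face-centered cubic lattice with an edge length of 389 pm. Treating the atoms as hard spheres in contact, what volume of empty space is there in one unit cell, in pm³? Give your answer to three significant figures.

1.53 × 10^7 pm³

In an FCC lattice atoms touch along the face diagonal, so √2·a = 4r, so r = 0.3536a = 137.5 pm.
V_cell = a³ = 5.886 × 10^7 pm³; V_atoms = 4 × (4/3)πr³ = 4.359 × 10^7 pm³.
Empty space = 5.886 × 10^7 − 4.359 × 10^7 = 1.53 × 10^7 pm³.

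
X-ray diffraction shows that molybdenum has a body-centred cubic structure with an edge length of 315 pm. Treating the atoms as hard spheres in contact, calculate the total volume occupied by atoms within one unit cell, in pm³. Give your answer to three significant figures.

In a BCC lattice atoms touch along the body diagonal, so √3·a = 4r, so r = 0.4330a = 136.4 pm.
V_atoms = Z × (4/3)πr³ = 2 × (4/3)π × (136.4)³ = 2.13 × 10^7 pm³.

2.13 × 10^7 pm³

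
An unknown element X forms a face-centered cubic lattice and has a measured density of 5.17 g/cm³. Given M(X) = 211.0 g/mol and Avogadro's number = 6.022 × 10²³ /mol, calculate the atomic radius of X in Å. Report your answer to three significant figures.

2.29 Å

For an FCC cell (Z = 4), a³ = Z·M/(N_A·ρ) = 4 × 211.0 / (6.022 × 10²³ × 5.170) = 2.711 × 10^-22 cm³, so a = 6.472 × 10^-8 cm = 6.472 Å.
Atoms touch along the face diagonal, so √2·a = 4r, so r = 0.3536 × a = 2.29 Å.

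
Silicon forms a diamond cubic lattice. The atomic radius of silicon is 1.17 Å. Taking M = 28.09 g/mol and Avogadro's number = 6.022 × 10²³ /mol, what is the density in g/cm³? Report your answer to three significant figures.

2.36 g/cm³

In a diamond cubic lattice, nearest neighbors lie along the body diagonal with √3·a = 8r, giving a = 5.404 Å = 5.404 × 10^-8 cm.
With Z = 8, ρ = Z·M/(N_A·a³) = 8 × 28.09 / (6.022 × 10²³ × 1.578 × 10^-22) = 2.365 g/cm³.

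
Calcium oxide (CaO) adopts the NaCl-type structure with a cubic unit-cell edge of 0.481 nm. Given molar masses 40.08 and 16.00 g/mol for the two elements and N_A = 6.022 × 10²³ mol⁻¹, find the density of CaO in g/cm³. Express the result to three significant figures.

The NaCl-type structure contains Z = 4 formula units per cell; M(CaO) = 40.08 + 16.00 = 56.08 g/mol.
a³ = (4.810 × 10^-8 cm)³ = 1.113 × 10^-22 cm³.
ρ = 4 × 56.08 / (6.022 × 10²³ × 1.113 × 10^-22) = 3.347 g/cm³.

3.35 g/cm³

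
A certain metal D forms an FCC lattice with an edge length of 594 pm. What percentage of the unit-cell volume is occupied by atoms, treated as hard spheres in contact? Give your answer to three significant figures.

In an FCC lattice atoms touch along the face diagonal, so √2·a = 4r, so r = 0.3536a = 210.0 pm.
Packing fraction = Z·(4/3)πr³ / a³ = 4 × (4/3)π × (210.0)³ / (594)³ = 0.7405 = 74.0%.

74.0%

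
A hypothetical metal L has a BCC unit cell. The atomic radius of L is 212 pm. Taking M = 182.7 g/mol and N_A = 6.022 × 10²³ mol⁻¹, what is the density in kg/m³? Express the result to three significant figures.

In a BCC lattice, atoms touch along the body diagonal, so √3·a = 4r, giving a = 489.6 pm = 4.896 × 10^-8 cm.
With Z = 2, ρ = Z·M/(N_A·a³) = 2 × 182.7 / (6.022 × 10²³ × 1.174 × 10^-22) = 5.170 g/cm³ = 5170 kg/m³.

5170 kg/m³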